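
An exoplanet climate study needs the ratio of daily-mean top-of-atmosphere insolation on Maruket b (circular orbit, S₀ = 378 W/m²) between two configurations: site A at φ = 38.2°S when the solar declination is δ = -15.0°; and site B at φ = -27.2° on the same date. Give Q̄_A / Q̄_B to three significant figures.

Q̄_A / Q̄_B ≈ 0.976

— Configuration A (φ=-38.2°):
cos H₀ = −tan(-38.2°) tan(-15.000°) = -0.2109, H₀ = 1.7832 rad.
Bracket: H₀ sin φ sin δ + cos φ cos δ sin H₀ = 1.7832×-0.61841×-0.25882 + 0.78586×0.96593×0.97752 = 0.285413 + 0.742022 = 1.027435.
Q̄ = (S₀/π) × [bracket] = (378/π) × 1.027435 = 123.62 W/m².
— Configuration B (φ=-27.2°):
cos H₀ = −tan(-27.2°) tan(-15.000°) = -0.1377, H₀ = 1.7089 rad.
Bracket: H₀ sin φ sin δ + cos φ cos δ sin H₀ = 1.7089×-0.45710×-0.25882 + 0.88942×0.96593×0.99047 = 0.202174 + 0.850930 = 1.053104.
Q̄ = (S₀/π) × [bracket] = (378/π) × 1.053104 = 126.71 W/m².
Ratio Q̄_A / Q̄_B = 123.62 / 126.71 = 0.9756.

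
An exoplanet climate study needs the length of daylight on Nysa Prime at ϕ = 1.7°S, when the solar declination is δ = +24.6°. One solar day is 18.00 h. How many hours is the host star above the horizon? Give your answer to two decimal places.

cos h₀ = −tan ϕ · tan δ = −tan(-1.7°) × tan(+24.600°) = 0.0136, so h₀ = 1.5572 rad = 89.22°.
Daylight = 2h₀/(2π) × 18.00 h = (1.5572/π) × 18.00 = 8.92 h.

8.92 h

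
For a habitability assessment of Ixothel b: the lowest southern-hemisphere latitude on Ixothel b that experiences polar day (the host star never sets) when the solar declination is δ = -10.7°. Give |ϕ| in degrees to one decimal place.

|ϕ| = 79.3°

Polar day requires cos h₀ = −tan ϕ tan δ ≤ −1, i.e. tan ϕ tan δ ≥ 1.
The boundary is |tan ϕ| · |tan δ| = 1, so |ϕ| = 90° − |δ| = 90° − 10.7° = 79.3° in the southern hemisphere.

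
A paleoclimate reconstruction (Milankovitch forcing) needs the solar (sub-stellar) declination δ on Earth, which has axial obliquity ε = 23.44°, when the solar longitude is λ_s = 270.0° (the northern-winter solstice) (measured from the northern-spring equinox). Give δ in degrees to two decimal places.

δ = -23.44°

sin δ = sin ε · sin λ_s = sin 23.44° × sin 270.0° = -0.397789.
δ = arcsin(-0.397789) = -23.44°.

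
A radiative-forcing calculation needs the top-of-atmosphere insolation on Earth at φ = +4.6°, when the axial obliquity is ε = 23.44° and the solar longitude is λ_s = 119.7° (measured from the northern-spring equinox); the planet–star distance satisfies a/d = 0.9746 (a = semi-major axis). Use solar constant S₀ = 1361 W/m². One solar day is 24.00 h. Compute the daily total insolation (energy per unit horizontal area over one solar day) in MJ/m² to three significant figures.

34.8 MJ/m²

Solar declination: sin δ = sin ε · sin λ_s = sin 23.44° × sin 119.7° = 0.34553, so δ = +20.214°.
cos H₀ = −tan(+4.6°) tan(+20.214°) = -0.0296, H₀ = 1.6004 rad.
Bracket: H₀ sin φ sin δ + cos φ cos δ sin H₀ = 1.6004×0.08020×0.34553 + 0.99678×0.93841×0.99956 = 0.044349 + 0.934977 = 0.979326.
Inverse-square distance factor (a/d)² = 0.9746² = 0.949845.
Q̄ = (S₀/π) × 0.949845 × [bracket] = (1361/π) × 0.949845 × 0.979326 = 402.98 W/m².
Daily total = Q̄ × 24.00 h × 3600 s/h = 402.98 × 24.00 × 3600 / 10⁶ = 34.82 MJ/m².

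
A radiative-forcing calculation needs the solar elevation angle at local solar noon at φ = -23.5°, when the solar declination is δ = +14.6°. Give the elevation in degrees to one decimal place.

51.9°

At local noon the hour angle is zero, so the zenith angle equals |φ − δ| = |-23.5° − (+14.600°)| = 38.100°.
Elevation = 90° − 38.100° = 51.9°.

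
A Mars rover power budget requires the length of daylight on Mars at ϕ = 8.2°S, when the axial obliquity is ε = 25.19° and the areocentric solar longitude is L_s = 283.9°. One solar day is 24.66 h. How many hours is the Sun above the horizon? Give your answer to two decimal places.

sin δ = sin 25.19° × sin 283.9° = -0.41316, so δ = -24.403°.
cos h₀ = −tan ϕ · tan δ = −tan(-8.2°) × tan(-24.403°) = -0.0654, so h₀ = 1.6362 rad = 93.75°.
Daylight = 2h₀/(2π) × 24.66 h = (1.6362/π) × 24.66 = 12.84 h.

12.84 h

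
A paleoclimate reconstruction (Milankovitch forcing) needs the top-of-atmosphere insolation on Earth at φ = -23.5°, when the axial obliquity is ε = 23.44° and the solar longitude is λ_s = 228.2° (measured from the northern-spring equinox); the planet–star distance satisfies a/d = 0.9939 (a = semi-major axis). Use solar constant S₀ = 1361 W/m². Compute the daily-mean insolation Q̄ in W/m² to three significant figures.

Q̄ ≈ 458 W/m²

Solar declination: sin δ = sin ε · sin λ_s = sin 23.44° × sin 228.2° = -0.29654, so δ = -17.250°.
cos H₀ = −tan(-23.5°) tan(-17.250°) = -0.1350, H₀ = 1.7062 rad.
Bracket: H₀ sin φ sin δ + cos φ cos δ sin H₀ = 1.7062×-0.39875×-0.29654 + 0.91706×0.95502×0.99084 = 0.201750 + 0.867788 = 1.069538.
Inverse-square distance factor (a/d)² = 0.9939² = 0.987837.
Q̄ = (S₀/π) × 0.987837 × [bracket] = (1361/π) × 0.987837 × 1.069538 = 457.7 W/m².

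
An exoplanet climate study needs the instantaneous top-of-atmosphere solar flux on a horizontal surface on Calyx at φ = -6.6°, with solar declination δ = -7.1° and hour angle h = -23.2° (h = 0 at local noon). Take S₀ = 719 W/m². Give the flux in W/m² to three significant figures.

cos θ_z = sin φ sin δ + cos φ cos δ cos h = 0.014206 + 0.906043 = 0.920249.
Flux = S₀ · cos θ_z = 719 × 0.920249 = 661.7 W/m².

662 W/m²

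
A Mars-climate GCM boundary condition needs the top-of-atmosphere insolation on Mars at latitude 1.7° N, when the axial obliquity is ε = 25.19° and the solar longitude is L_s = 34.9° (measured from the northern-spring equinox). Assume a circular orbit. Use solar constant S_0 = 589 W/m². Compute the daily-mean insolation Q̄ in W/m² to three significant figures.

Solar declination: sin δ = sin ε · sin L_s = sin 25.19° × sin 34.9° = 0.24352, so δ = +14.094°.
cos h₀ = −tan(+1.7°) tan(+14.094°) = -0.0075, h₀ = 1.5782 rad.
Bracket: h₀ sin ϕ sin δ + cos ϕ cos δ sin h₀ = 1.5782×0.02967×0.24352 + 0.99956×0.96990×0.99997 = 0.011403 + 0.969444 = 0.980847.
Q̄ = (S_0/π) × [bracket] = (589/π) × 0.980847 = 183.9 W/m².

Q̄ ≈ 184 W/m²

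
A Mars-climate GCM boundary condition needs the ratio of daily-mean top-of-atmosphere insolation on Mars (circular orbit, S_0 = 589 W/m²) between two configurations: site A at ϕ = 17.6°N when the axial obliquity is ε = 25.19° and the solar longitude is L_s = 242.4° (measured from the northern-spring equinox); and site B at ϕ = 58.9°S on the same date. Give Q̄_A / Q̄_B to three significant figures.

Q̄_A / Q̄_B ≈ 0.647

— Configuration A (ϕ=+17.6°):
Solar declination: sin δ = sin ε · sin L_s = sin 25.19° × sin 242.4° = -0.37719, so δ = -22.160°.
cos h₀ = −tan(+17.6°) tan(-22.160°) = 0.1292, h₀ = 1.4412 rad.
Bracket: h₀ sin ϕ sin δ + cos ϕ cos δ sin h₀ = 1.4412×0.30237×-0.37719 + 0.95319×0.92614×0.99162 = -0.164370 + 0.875390 = 0.711020.
Q̄ = (S_0/π) × [bracket] = (589/π) × 0.711020 = 133.31 W/m².
— Configuration B (ϕ=-58.9°):
cos h₀ = −tan(-58.9°) tan(-22.160°) = -0.6751, h₀ = 2.3119 rad.
Bracket: h₀ sin ϕ sin δ + cos ϕ cos δ sin h₀ = 2.3119×-0.85627×-0.37719 + 0.51653×0.92614×0.73769 = 0.746689 + 0.352895 = 1.099584.
Q̄ = (S_0/π) × [bracket] = (589/π) × 1.099584 = 206.15 W/m².
Ratio Q̄_A / Q̄_B = 133.31 / 206.15 = 0.6467.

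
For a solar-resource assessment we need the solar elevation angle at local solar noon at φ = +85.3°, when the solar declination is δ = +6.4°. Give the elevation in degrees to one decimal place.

At local noon the hour angle is zero, so the zenith angle equals |φ − δ| = |+85.3° − (+6.400°)| = 78.900°.
Elevation = 90° − 78.900° = 11.1°.

11.1°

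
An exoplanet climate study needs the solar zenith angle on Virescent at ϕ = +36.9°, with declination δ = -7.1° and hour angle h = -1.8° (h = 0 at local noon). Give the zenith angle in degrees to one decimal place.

cos θ_z = sin ϕ sin δ + cos ϕ cos δ cos h = -0.074213 + 0.793161 = 0.718948.
θ_z = arccos(0.718948) = 44.0°.

θ_z = 44.0°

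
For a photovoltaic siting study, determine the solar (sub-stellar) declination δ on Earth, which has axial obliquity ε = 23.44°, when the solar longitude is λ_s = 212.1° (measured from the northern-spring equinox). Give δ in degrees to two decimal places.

sin δ = sin ε · sin λ_s = sin 23.44° × sin 212.1° = -0.211384.
δ = arcsin(-0.211384) = -12.20°.

δ = -12.20°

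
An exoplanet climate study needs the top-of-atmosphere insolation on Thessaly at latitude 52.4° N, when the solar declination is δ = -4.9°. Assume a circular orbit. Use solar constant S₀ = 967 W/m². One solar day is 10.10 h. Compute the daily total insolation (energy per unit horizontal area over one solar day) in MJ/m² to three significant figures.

5.66 MJ/m²

cos H₀ = −tan(+52.4°) tan(-4.900°) = 0.1113, H₀ = 1.4592 rad.
Bracket: H₀ sin φ sin δ + cos φ cos δ sin H₀ = 1.4592×0.79229×-0.08542 + 0.61015×0.99635×0.99378 = -0.098755 + 0.604142 = 0.505387.
Q̄ = (S₀/π) × [bracket] = (967/π) × 0.505387 = 155.56 W/m².
Daily total = Q̄ × 10.10 h × 3600 s/h = 155.56 × 10.10 × 3600 / 10⁶ = 5.656 MJ/m².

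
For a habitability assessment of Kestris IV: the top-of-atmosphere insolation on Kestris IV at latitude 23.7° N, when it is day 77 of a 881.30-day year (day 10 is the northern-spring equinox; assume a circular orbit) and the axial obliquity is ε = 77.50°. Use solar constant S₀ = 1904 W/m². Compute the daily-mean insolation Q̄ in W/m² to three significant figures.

Solar longitude: λ_s = 360° × (77 − 10)/881.30 = 27.369°.
sin δ = sin 77.50° × sin 27.369° = 0.44882, so δ = +26.668°.
cos H₀ = −tan(+23.7°) tan(+26.668°) = -0.2205, H₀ = 1.7931 rad.
Bracket: H₀ sin φ sin δ + cos φ cos δ sin H₀ = 1.7931×0.40195×0.44882 + 0.91566×0.89362×0.97539 = 0.323481 + 0.798115 = 1.121596.
Q̄ = (S₀/π) × [bracket] = (1904/π) × 1.121596 = 679.8 W/m².

Q̄ ≈ 680 W/m²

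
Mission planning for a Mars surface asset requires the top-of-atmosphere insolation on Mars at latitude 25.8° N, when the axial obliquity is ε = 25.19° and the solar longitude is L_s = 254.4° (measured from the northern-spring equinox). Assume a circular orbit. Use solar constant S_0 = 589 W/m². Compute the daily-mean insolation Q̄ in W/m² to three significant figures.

Solar declination: sin δ = sin ε · sin L_s = sin 25.19° × sin 254.4° = -0.40994, so δ = -24.201°.
cos h₀ = −tan(+25.8°) tan(-24.201°) = 0.2173, h₀ = 1.3518 rad.
Bracket: h₀ sin ϕ sin δ + cos ϕ cos δ sin h₀ = 1.3518×0.43523×-0.40994 + 0.90032×0.91211×0.97611 = -0.241186 + 0.801573 = 0.560387.
Q̄ = (S_0/π) × [bracket] = (589/π) × 0.560387 = 105.1 W/m².

Q̄ ≈ 105 W/m²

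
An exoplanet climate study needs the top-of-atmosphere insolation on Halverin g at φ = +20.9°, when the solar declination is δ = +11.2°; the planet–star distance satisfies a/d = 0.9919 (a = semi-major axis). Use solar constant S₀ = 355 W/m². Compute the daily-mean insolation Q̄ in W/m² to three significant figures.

cos H₀ = −tan(+20.9°) tan(+11.200°) = -0.0756, H₀ = 1.6465 rad.
Bracket: H₀ sin φ sin δ + cos φ cos δ sin H₀ = 1.6465×0.35674×0.19423 + 0.93420×0.98096×0.99714 = 0.114085 + 0.913792 = 1.027877.
Inverse-square distance factor (a/d)² = 0.9919² = 0.983866.
Q̄ = (S₀/π) × 0.983866 × [bracket] = (355/π) × 0.983866 × 1.027877 = 114.3 W/m².

Q̄ ≈ 114 W/m²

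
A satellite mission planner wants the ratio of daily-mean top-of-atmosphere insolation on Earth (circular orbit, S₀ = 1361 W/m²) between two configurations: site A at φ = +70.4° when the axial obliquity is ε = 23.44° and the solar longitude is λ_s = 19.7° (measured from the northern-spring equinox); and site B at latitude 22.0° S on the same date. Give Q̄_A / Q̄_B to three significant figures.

Q̄_A / Q̄_B ≈ 0.660

— Configuration A (φ=+70.4°):
Solar declination: sin δ = sin ε · sin λ_s = sin 23.44° × sin 19.7° = 0.13409, so δ = +7.706°.
cos H₀ = −tan(+70.4°) tan(+7.706°) = -0.3800, H₀ = 1.9606 rad.
Bracket: H₀ sin φ sin δ + cos φ cos δ sin H₀ = 1.9606×0.94206×0.13409 + 0.33545×0.99097×0.92498 = 0.247665 + 0.307483 = 0.555148.
Q̄ = (S₀/π) × [bracket] = (1361/π) × 0.555148 = 240.50 W/m².
— Configuration B (φ=-22.0°):
cos H₀ = −tan(-22.0°) tan(+7.706°) = 0.0547, H₀ = 1.5161 rad.
Bracket: H₀ sin φ sin δ + cos φ cos δ sin H₀ = 1.5161×-0.37461×0.13409 + 0.92718×0.99097×0.99850 = -0.076156 + 0.917429 = 0.841273.
Q̄ = (S₀/π) × [bracket] = (1361/π) × 0.841273 = 364.46 W/m².
Ratio Q̄_A / Q̄_B = 240.50 / 364.46 = 0.6599.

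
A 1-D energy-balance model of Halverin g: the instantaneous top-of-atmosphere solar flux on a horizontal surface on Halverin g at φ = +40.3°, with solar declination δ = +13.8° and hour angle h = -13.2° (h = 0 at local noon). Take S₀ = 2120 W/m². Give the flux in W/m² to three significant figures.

cos θ_z = sin φ sin δ + cos φ cos δ cos h = 0.154281 + 0.721084 = 0.875365.
Flux = S₀ · cos θ_z = 2120 × 0.875365 = 1856 W/m².

1.86e+03 W/m²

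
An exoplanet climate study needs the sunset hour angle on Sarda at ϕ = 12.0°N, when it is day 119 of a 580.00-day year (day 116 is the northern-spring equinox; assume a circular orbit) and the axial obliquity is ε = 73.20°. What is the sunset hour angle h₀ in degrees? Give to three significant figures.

h₀ = 90.4°

Solar longitude: L_s = 360° × (119 − 116)/580.00 = 1.862°.
sin δ = sin 73.20° × sin 1.862° = 0.03111, so δ = +1.783°.
cos h₀ = −tan ϕ · tan δ = −tan(+12.0°) × tan(+1.783°) = -0.0066, so h₀ = 1.5774 rad = 90.38°.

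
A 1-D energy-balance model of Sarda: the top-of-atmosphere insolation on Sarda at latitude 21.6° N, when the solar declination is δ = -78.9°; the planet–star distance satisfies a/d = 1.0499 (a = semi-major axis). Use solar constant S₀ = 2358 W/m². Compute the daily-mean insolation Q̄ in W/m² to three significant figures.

cos H₀ = −tan(+21.6°) tan(-78.900°) = 2.0181 ≥ 1 ⇒ polar night, H₀ = 0 and Q̄ = 0.
Inverse-square distance factor (a/d)² = 1.0499² = 1.102290.

Q̄ ≈ 0.00 W/m²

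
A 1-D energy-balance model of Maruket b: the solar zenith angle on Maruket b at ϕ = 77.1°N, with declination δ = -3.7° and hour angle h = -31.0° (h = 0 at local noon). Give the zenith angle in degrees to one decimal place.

θ_z = 82.6°

cos θ_z = sin ϕ sin δ + cos ϕ cos δ cos h = -0.062904 + 0.190964 = 0.128060.
θ_z = arccos(0.128060) = 82.6°.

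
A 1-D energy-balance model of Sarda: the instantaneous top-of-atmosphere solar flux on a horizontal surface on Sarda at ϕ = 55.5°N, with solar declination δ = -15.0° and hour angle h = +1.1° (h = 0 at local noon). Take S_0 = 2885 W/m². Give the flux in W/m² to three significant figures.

cos θ_z = sin ϕ sin δ + cos ϕ cos δ cos h = -0.213300 + 0.547006 = 0.333706.
Flux = S_0 · cos θ_z = 2885 × 0.333706 = 962.7 W/m².

963 W/m²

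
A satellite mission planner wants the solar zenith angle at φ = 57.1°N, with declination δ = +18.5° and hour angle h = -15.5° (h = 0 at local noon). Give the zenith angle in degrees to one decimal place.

θ_z = 40.3°

cos θ_z = sin φ sin δ + cos φ cos δ cos h = 0.266415 + 0.496371 = 0.762786.
θ_z = arccos(0.762786) = 40.3°.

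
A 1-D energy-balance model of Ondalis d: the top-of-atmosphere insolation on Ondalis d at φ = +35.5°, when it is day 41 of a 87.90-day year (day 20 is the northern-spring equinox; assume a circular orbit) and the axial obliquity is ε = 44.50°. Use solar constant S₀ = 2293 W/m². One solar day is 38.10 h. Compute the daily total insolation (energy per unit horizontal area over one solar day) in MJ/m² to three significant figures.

137 MJ/m²

Solar longitude: λ_s = 360° × (41 − 20)/87.90 = 86.007°.
sin δ = sin 44.50° × sin 86.007° = 0.69921, so δ = +44.363°.
cos H₀ = −tan(+35.5°) tan(+44.363°) = -0.6976, H₀ = 2.3429 rad.
Bracket: H₀ sin φ sin δ + cos φ cos δ sin H₀ = 2.3429×0.58070×0.69921 + 0.81412×0.71492×0.71647 = 0.951291 + 0.417008 = 1.368299.
Q̄ = (S₀/π) × [bracket] = (2293/π) × 1.368299 = 998.70 W/m².
Daily total = Q̄ × 38.10 h × 3600 s/h = 998.70 × 38.10 × 3600 / 10⁶ = 137.0 MJ/m².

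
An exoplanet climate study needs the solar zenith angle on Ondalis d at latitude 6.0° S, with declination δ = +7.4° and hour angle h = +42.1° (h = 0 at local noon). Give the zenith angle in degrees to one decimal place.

cos θ_z = sin φ sin δ + cos φ cos δ cos h = -0.013463 + 0.731765 = 0.718302.
θ_z = arccos(0.718302) = 44.1°.

θ_z = 44.1°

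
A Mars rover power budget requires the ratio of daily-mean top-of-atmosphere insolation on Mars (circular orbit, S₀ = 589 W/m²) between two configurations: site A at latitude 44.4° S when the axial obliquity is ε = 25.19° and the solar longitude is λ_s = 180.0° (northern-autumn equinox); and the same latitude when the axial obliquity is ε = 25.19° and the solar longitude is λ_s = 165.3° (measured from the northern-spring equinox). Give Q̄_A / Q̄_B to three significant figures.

Q̄_A / Q̄_B ≈ 1.20

— Configuration A (φ=-44.4°):
Solar declination: sin δ = sin ε · sin λ_s = sin 25.19° × sin 180.0° = 0.00000, so δ = +0.000°.
cos H₀ = −tan(-44.4°) tan(+0.000°) = 0.0000, H₀ = 1.5708 rad.
Bracket: H₀ sin φ sin δ + cos φ cos δ sin H₀ = 1.5708×-0.69966×0.00000 + 0.71447×1.00000×1.00000 = -0.000000 + 0.714470 = 0.714470.
Q̄ = (S₀/π) × [bracket] = (589/π) × 0.714470 = 133.95 W/m².
— Configuration B (φ=-44.4°):
Solar declination: sin δ = sin ε · sin λ_s = sin 25.19° × sin 165.3° = 0.10800, so δ = +6.200°.
cos H₀ = −tan(-44.4°) tan(+6.200°) = 0.1064, H₀ = 1.4642 rad.
Bracket: H₀ sin φ sin δ + cos φ cos δ sin H₀ = 1.4642×-0.69966×0.10800 + 0.71447×0.99415×0.99432 = -0.110640 + 0.706256 = 0.595616.
Q̄ = (S₀/π) × [bracket] = (589/π) × 0.595616 = 111.67 W/m².
Ratio Q̄_A / Q̄_B = 133.95 / 111.67 = 1.200.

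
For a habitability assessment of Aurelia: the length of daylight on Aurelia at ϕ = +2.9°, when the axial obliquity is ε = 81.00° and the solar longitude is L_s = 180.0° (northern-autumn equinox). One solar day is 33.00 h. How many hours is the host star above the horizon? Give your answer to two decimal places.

Solar declination: sin δ = sin ε · sin L_s = sin 81.00° × sin 180.0° = 0.00000, so δ = +0.000°.
cos h₀ = −tan ϕ · tan δ = −tan(+2.9°) × tan(+0.000°) = -0.0000, so h₀ = 1.5708 rad = 90.00°.
Daylight = 2h₀/(2π) × 33.00 h = (1.5708/π) × 33.00 = 16.50 h.

16.50 h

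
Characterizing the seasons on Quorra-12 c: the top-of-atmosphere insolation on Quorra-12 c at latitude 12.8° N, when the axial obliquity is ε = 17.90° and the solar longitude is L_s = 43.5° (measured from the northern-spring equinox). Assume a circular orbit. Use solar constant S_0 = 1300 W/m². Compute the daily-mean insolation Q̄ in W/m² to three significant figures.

Q̄ ≈ 425 W/m²

Solar declination: sin δ = sin ε · sin L_s = sin 17.90° × sin 43.5° = 0.21157, so δ = +12.214°.
cos h₀ = −tan(+12.8°) tan(+12.214°) = -0.0492, h₀ = 1.6200 rad.
Bracket: h₀ sin ϕ sin δ + cos ϕ cos δ sin h₀ = 1.6200×0.22155×0.21157 + 0.97515×0.97736×0.99879 = 0.075935 + 0.951919 = 1.027854.
Q̄ = (S_0/π) × [bracket] = (1300/π) × 1.027854 = 425.3 W/m².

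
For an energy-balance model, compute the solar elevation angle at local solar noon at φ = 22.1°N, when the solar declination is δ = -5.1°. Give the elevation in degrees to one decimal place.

62.8°

At local noon the hour angle is zero, so the zenith angle equals |φ − δ| = |+22.1° − (-5.100°)| = 27.200°.
Elevation = 90° − 27.200° = 62.8°.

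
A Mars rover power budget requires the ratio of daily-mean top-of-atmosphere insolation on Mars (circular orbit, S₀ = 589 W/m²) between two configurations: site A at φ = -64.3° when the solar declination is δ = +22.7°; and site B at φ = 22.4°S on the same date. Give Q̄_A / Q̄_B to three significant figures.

— Configuration A (φ=-64.3°):
cos H₀ = −tan(-64.3°) tan(+22.700°) = 0.8692, H₀ = 0.5173 rad.
Bracket: H₀ sin φ sin δ + cos φ cos δ sin H₀ = 0.5173×-0.90108×0.38591 + 0.43366×0.92254×0.49449 = -0.179884 + 0.197830 = 0.017946.
Q̄ = (S₀/π) × [bracket] = (589/π) × 0.017946 = 3.3646 W/m².
— Configuration B (φ=-22.4°):
cos H₀ = −tan(-22.4°) tan(+22.700°) = 0.1724, H₀ = 1.3975 rad.
Bracket: H₀ sin φ sin δ + cos φ cos δ sin H₀ = 1.3975×-0.38107×0.38591 + 0.92455×0.92254×0.98502 = -0.205515 + 0.840157 = 0.634642.
Q̄ = (S₀/π) × [bracket] = (589/π) × 0.634642 = 118.99 W/m².
Ratio Q̄_A / Q̄_B = 3.3646 / 118.99 = 0.02828.

Q̄_A / Q̄_B ≈ 0.0283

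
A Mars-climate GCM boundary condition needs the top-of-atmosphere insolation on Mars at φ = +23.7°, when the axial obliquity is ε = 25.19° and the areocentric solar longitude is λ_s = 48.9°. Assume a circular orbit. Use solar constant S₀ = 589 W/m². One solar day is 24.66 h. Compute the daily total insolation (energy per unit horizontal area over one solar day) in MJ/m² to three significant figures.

sin δ = sin 25.19° × sin 48.9° = 0.32073, so δ = +18.707°.
cos H₀ = −tan(+23.7°) tan(+18.707°) = -0.1486, H₀ = 1.7200 rad.
Bracket: H₀ sin φ sin δ + cos φ cos δ sin H₀ = 1.7200×0.40195×0.32073 + 0.91566×0.94717×0.98889 = 0.221738 + 0.857650 = 1.079388.
Q̄ = (S₀/π) × [bracket] = (589/π) × 1.079388 = 202.37 W/m².
Daily total = Q̄ × 24.66 h × 3600 s/h = 202.37 × 24.66 × 3600 / 10⁶ = 17.97 MJ/m².

18.0 MJ/m²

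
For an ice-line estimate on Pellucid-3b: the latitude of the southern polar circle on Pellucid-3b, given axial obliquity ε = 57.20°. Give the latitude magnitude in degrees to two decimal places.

The polar circle is the lowest latitude that experiences at least one full rotation of continuous darkness at the northern-summer solstice; it lies at |φ| = 90° − ε = 90° − 57.20° = 32.80°.

32.80°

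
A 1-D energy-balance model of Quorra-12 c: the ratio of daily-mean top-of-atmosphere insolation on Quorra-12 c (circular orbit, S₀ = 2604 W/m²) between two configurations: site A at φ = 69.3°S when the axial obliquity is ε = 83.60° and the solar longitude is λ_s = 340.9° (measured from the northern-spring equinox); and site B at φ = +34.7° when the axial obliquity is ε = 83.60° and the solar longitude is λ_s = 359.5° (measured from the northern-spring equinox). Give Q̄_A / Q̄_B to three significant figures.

— Configuration A (φ=-69.3°):
Solar declination: sin δ = sin ε · sin λ_s = sin 83.60° × sin 340.9° = -0.32518, so δ = -18.976°.
cos H₀ = −tan(-69.3°) tan(-18.976°) = -0.9100, H₀ = 2.7141 rad.
Bracket: H₀ sin φ sin δ + cos φ cos δ sin H₀ = 2.7141×-0.93544×-0.32518 + 0.35347×0.94565×0.41457 = 0.825592 + 0.138574 = 0.964166.
Q̄ = (S₀/π) × [bracket] = (2604/π) × 0.964166 = 799.18 W/m².
— Configuration B (φ=+34.7°):
Solar declination: sin δ = sin ε · sin λ_s = sin 83.60° × sin 359.5° = -0.00867, so δ = -0.497°.
cos H₀ = −tan(+34.7°) tan(-0.497°) = 0.0060, H₀ = 1.5648 rad.
Bracket: H₀ sin φ sin δ + cos φ cos δ sin H₀ = 1.5648×0.56928×-0.00867 + 0.82214×0.99996×0.99998 = -0.007723 + 0.822091 = 0.814368.
Q̄ = (S₀/π) × [bracket] = (2604/π) × 0.814368 = 675.01 W/m².
Ratio Q̄_A / Q̄_B = 799.18 / 675.01 = 1.184.

Q̄_A / Q̄_B ≈ 1.18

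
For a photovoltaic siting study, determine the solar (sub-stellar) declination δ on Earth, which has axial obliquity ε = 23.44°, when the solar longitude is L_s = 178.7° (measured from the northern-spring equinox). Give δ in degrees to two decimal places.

sin δ = sin ε · sin L_s = sin 23.44° × sin 178.7° = 0.009025.
δ = arcsin(0.009025) = +0.52°.

δ = +0.52°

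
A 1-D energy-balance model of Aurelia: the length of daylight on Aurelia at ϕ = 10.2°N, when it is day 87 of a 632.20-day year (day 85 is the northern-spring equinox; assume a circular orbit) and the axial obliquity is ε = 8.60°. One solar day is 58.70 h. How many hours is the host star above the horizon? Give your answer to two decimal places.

Solar longitude: L_s = 360° × (87 − 85)/632.20 = 1.139°.
sin δ = sin 8.60° × sin 1.139° = 0.00297, so δ = +0.170°.
cos h₀ = −tan ϕ · tan δ = −tan(+10.2°) × tan(+0.170°) = -0.0005, so h₀ = 1.5713 rad = 90.03°.
Daylight = 2h₀/(2π) × 58.70 h = (1.5713/π) × 58.70 = 29.36 h.

29.36 h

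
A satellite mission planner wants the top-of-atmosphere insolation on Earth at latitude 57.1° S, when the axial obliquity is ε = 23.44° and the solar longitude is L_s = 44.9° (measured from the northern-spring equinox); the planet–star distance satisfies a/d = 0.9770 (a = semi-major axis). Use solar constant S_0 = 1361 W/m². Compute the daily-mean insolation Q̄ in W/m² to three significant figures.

Q̄ ≈ 84.9 W/m²

Solar declination: sin δ = sin ε · sin L_s = sin 23.44° × sin 44.9° = 0.28079, so δ = +16.307°.
cos h₀ = −tan(-57.1°) tan(+16.307°) = 0.4522, h₀ = 1.1015 rad.
Bracket: h₀ sin ϕ sin δ + cos ϕ cos δ sin h₀ = 1.1015×-0.83962×0.28079 + 0.54317×0.95977×0.89190 = -0.259686 + 0.464964 = 0.205278.
Inverse-square distance factor (a/d)² = 0.9770² = 0.954529.
Q̄ = (S_0/π) × 0.954529 × [bracket] = (1361/π) × 0.954529 × 0.205278 = 84.89 W/m².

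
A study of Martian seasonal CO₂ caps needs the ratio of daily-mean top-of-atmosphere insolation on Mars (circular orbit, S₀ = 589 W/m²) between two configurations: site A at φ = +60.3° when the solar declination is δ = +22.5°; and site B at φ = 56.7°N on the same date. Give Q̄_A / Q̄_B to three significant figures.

— Configuration A (φ=+60.3°):
cos H₀ = −tan(+60.3°) tan(+22.500°) = -0.7262, H₀ = 2.3836 rad.
Bracket: H₀ sin φ sin δ + cos φ cos δ sin H₀ = 2.3836×0.86863×0.38268 + 0.49546×0.92388×0.68749 = 0.792326 + 0.314696 = 1.107022.
Q̄ = (S₀/π) × [bracket] = (589/π) × 1.107022 = 207.55 W/m².
— Configuration B (φ=+56.7°):
cos H₀ = −tan(+56.7°) tan(+22.500°) = -0.6306, H₀ = 2.2531 rad.
Bracket: H₀ sin φ sin δ + cos φ cos δ sin H₀ = 2.2531×0.83581×0.38268 + 0.54902×0.92388×0.77612 = 0.720649 + 0.393670 = 1.114319.
Q̄ = (S₀/π) × [bracket] = (589/π) × 1.114319 = 208.92 W/m².
Ratio Q̄_A / Q̄_B = 207.55 / 208.92 = 0.9934.

Q̄_A / Q̄_B ≈ 0.993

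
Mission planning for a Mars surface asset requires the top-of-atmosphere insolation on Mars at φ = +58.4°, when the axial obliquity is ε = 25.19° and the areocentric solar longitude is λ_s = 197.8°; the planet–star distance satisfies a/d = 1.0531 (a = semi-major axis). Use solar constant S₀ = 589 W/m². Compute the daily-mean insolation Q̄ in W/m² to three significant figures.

Q̄ ≈ 74.3 W/m²

sin δ = sin 25.19° × sin 197.8° = -0.13011, so δ = -7.476°.
cos H₀ = −tan(+58.4°) tan(-7.476°) = 0.2133, H₀ = 1.3558 rad.
Bracket: H₀ sin φ sin δ + cos φ cos δ sin H₀ = 1.3558×0.85173×-0.13011 + 0.52399×0.99150×0.97699 = -0.150248 + 0.507582 = 0.357334.
Inverse-square distance factor (a/d)² = 1.0531² = 1.109020.
Q̄ = (S₀/π) × 1.109020 × [bracket] = (589/π) × 1.109020 × 0.357334 = 74.30 W/m².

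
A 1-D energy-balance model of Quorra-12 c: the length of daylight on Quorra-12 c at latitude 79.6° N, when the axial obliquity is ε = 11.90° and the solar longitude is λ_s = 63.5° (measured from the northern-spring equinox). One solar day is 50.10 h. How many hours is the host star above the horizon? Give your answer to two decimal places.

Solar declination: sin δ = sin ε · sin λ_s = sin 11.90° × sin 63.5° = 0.18454, so δ = +10.634°.
Sunrise equation: cos H₀ = −tan φ · tan δ = -1.0230 ≤ −1, so the host star never sets (polar day) and H₀ = π.
Daylight = 2H₀/(2π) × 50.10 h = (3.1416/π) × 50.10 = 50.10 h.

50.10 h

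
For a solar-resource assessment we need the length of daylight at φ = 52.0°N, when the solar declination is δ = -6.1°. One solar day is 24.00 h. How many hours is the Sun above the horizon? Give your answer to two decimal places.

cos H₀ = −tan φ · tan δ = −tan(+52.0°) × tan(-6.100°) = 0.1368, so H₀ = 1.4336 rad = 82.14°.
Daylight = 2H₀/(2π) × 24.00 h = (1.4336/π) × 24.00 = 10.95 h.

10.95 h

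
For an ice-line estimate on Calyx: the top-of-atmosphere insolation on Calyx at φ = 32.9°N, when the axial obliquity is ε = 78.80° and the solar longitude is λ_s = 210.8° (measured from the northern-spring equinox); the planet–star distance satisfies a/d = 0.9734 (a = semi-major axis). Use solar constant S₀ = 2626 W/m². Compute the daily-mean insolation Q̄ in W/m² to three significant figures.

Q̄ ≈ 277 W/m²

Solar declination: sin δ = sin ε · sin λ_s = sin 78.80° × sin 210.8° = -0.50229, so δ = -30.152°.
cos H₀ = −tan(+32.9°) tan(-30.152°) = 0.3758, H₀ = 1.1855 rad.
Bracket: H₀ sin φ sin δ + cos φ cos δ sin H₀ = 1.1855×0.54317×-0.50229 + 0.83962×0.86470×0.92670 = -0.323439 + 0.672802 = 0.349363.
Inverse-square distance factor (a/d)² = 0.9734² = 0.947508.
Q̄ = (S₀/π) × 0.947508 × [bracket] = (2626/π) × 0.947508 × 0.349363 = 276.7 W/m².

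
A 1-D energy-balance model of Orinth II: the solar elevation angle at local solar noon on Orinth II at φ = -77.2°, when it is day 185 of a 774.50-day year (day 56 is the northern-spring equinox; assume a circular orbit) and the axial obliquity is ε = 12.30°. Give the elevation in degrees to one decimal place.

2.2°

Solar longitude: λ_s = 360° × (185 − 56)/774.50 = 59.961°.
sin δ = sin 12.30° × sin 59.961° = 0.18442, so δ = +10.627°.
At local noon the hour angle is zero, so the zenith angle equals |φ − δ| = |-77.2° − (+10.627°)| = 87.827°.
Elevation = 90° − 87.827° = 2.2°.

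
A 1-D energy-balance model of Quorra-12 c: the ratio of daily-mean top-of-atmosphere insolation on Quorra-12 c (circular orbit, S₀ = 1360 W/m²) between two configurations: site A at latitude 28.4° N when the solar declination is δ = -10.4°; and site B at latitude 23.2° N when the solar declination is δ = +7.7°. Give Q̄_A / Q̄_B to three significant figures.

Q̄_A / Q̄_B ≈ 0.738

— Configuration A (φ=+28.4°):
cos H₀ = −tan(+28.4°) tan(-10.400°) = 0.0992, H₀ = 1.4714 rad.
Bracket: H₀ sin φ sin δ + cos φ cos δ sin H₀ = 1.4714×0.47562×-0.18052 + 0.87965×0.98357×0.99506 = -0.126333 + 0.860923 = 0.734590.
Q̄ = (S₀/π) × [bracket] = (1360/π) × 0.734590 = 318.01 W/m².
— Configuration B (φ=+23.2°):
cos H₀ = −tan(+23.2°) tan(+7.700°) = -0.0579, H₀ = 1.6288 rad.
Bracket: H₀ sin φ sin δ + cos φ cos δ sin H₀ = 1.6288×0.39394×0.13399 + 0.91914×0.99098×0.99832 = 0.085975 + 0.909319 = 0.995294.
Q̄ = (S₀/π) × [bracket] = (1360/π) × 0.995294 = 430.86 W/m².
Ratio Q̄_A / Q̄_B = 318.01 / 430.86 = 0.7381.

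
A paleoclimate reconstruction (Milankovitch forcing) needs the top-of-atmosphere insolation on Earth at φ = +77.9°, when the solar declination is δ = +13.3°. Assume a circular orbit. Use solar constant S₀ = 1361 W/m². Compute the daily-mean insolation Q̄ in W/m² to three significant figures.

cos H₀ = −tan(+77.9°) tan(+13.300°) = -1.1027 ≤ −1 ⇒ polar day, H₀ = π.
Bracket: H₀ sin φ sin δ + cos φ cos δ sin H₀ = 3.1416×0.97778×0.23005 + 0.20962×0.97318×0.00000 = 0.706666 + 0.000000 = 0.706666.
Q̄ = (S₀/π) × [bracket] = (1361/π) × 0.706666 = 306.1 W/m².

Q̄ ≈ 306 W/m²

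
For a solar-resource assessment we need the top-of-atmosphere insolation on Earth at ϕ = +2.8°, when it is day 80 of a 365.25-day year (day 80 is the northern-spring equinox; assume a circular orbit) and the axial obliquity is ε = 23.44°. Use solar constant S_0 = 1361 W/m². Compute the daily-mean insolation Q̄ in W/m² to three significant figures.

Q̄ ≈ 433 W/m²

Solar longitude: L_s = 360° × (80 − 80)/365.25 = 0.000°.
sin δ = sin 23.44° × sin 0.000° = 0.00000, so δ = +0.000°.
cos h₀ = −tan(+2.8°) tan(+0.000°) = -0.0000, h₀ = 1.5708 rad.
Bracket: h₀ sin ϕ sin δ + cos ϕ cos δ sin h₀ = 1.5708×0.04885×0.00000 + 0.99881×1.00000×1.00000 = 0.000000 + 0.998810 = 0.998810.
Q̄ = (S_0/π) × [bracket] = (1361/π) × 0.998810 = 432.7 W/m².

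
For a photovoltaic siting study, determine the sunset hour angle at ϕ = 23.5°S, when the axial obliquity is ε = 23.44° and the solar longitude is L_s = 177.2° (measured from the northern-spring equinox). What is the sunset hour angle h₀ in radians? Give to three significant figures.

Solar declination: sin δ = sin ε · sin L_s = sin 23.44° × sin 177.2° = 0.01943, so δ = +1.113°.
cos h₀ = −tan ϕ · tan δ = −tan(-23.5°) × tan(+1.113°) = 0.0085, so h₀ = 1.5623 rad = 89.52°.

h₀ = 1.56 rad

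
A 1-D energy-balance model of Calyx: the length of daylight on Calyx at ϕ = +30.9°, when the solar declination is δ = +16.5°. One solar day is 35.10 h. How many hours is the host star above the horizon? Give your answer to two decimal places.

19.54 h

cos h₀ = −tan ϕ · tan δ = −tan(+30.9°) × tan(+16.500°) = -0.1773, so h₀ = 1.7490 rad = 100.21°.
Daylight = 2h₀/(2π) × 35.10 h = (1.7490/π) × 35.10 = 19.54 h.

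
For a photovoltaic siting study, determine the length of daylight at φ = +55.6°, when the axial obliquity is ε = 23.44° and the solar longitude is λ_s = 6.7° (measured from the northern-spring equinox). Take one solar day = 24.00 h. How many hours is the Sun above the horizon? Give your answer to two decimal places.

12.52 h

Solar declination: sin δ = sin ε · sin λ_s = sin 23.44° × sin 6.7° = 0.04641, so δ = +2.660°.
cos H₀ = −tan φ · tan δ = −tan(+55.6°) × tan(+2.660°) = -0.0679, so H₀ = 1.6387 rad = 93.89°.
Daylight = 2H₀/(2π) × 24.00 h = (1.6387/π) × 24.00 = 12.52 h.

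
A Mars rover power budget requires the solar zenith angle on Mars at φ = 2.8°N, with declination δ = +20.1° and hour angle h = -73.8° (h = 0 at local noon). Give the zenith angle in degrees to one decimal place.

cos θ_z = sin φ sin δ + cos φ cos δ cos h = 0.016788 + 0.261686 = 0.278474.
θ_z = arccos(0.278474) = 73.8°.

θ_z = 73.8°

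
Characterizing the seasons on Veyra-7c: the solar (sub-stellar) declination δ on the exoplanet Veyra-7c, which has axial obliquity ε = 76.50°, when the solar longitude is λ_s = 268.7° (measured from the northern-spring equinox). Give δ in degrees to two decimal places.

δ = -76.44°

sin δ = sin ε · sin λ_s = sin 76.50° × sin 268.7° = -0.972120.
δ = arcsin(-0.972120) = -76.44°.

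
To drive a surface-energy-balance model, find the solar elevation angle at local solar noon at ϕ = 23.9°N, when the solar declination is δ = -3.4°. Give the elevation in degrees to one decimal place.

62.7°

At local noon the hour angle is zero, so the zenith angle equals |ϕ − δ| = |+23.9° − (-3.400°)| = 27.300°.
Elevation = 90° − 27.300° = 62.7°.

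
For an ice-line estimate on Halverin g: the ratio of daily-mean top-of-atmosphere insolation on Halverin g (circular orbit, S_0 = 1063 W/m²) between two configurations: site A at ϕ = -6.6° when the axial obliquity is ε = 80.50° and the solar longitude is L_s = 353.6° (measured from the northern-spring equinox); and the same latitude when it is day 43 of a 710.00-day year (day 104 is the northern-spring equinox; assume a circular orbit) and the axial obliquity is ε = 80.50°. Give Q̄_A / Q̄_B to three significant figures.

Q̄_A / Q̄_B ≈ 1.06

— Configuration A (ϕ=-6.6°):
Solar declination: sin δ = sin ε · sin L_s = sin 80.50° × sin 353.6° = -0.10994, so δ = -6.312°.
cos h₀ = −tan(-6.6°) tan(-6.312°) = -0.0128, h₀ = 1.5836 rad.
Bracket: h₀ sin ϕ sin δ + cos ϕ cos δ sin h₀ = 1.5836×-0.11494×-0.10994 + 0.99337×0.99394×0.99992 = 0.020011 + 0.987271 = 1.007282.
Q̄ = (S_0/π) × [bracket] = (1063/π) × 1.007282 = 340.83 W/m².
— Configuration B (ϕ=-6.6°):
Solar longitude: L_s = 360° × (43 − 104)/710.00 = -30.930°, i.e. -30.930° + 360° = 329.070°.
sin δ = sin 80.50° × sin 329.070° = -0.50694, so δ = -30.460°.
cos h₀ = −tan(-6.6°) tan(-30.460°) = -0.0680, h₀ = 1.6389 rad.
Bracket: h₀ sin ϕ sin δ + cos ϕ cos δ sin h₀ = 1.6389×-0.11494×-0.50694 + 0.99337×0.86198×0.99768 = 0.095495 + 0.854279 = 0.949774.
Q̄ = (S_0/π) × [bracket] = (1063/π) × 0.949774 = 321.37 W/m².
Ratio Q̄_A / Q̄_B = 340.83 / 321.37 = 1.061.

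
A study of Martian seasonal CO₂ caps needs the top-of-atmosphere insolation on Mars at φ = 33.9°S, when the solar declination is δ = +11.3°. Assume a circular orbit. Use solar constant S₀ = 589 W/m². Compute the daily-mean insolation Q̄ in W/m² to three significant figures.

cos H₀ = −tan(-33.9°) tan(+11.300°) = 0.1343, H₀ = 1.4361 rad.
Bracket: H₀ sin φ sin δ + cos φ cos δ sin H₀ = 1.4361×-0.55775×0.19595 + 0.83001×0.98061×0.99094 = -0.156953 + 0.806542 = 0.649589.
Q̄ = (S₀/π) × [bracket] = (589/π) × 0.649589 = 121.8 W/m².

Q̄ ≈ 122 W/m²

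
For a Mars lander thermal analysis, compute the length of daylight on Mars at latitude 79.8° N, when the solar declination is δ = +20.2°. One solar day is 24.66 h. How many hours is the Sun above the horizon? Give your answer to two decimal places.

Sunrise equation: cos h₀ = −tan ϕ · tan δ = -2.0449 ≤ −1, so the Sun never sets (polar day) and h₀ = π.
Daylight = 2h₀/(2π) × 24.66 h = (3.1416/π) × 24.66 = 24.66 h.

24.66 h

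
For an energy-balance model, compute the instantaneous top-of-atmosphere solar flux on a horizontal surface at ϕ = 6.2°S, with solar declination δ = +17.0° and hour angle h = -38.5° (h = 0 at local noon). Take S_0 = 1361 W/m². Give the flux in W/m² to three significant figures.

cos θ_z = sin ϕ sin δ + cos ϕ cos δ cos h = -0.031576 + 0.744034 = 0.712458.
Flux = S_0 · cos θ_z = 1361 × 0.712458 = 969.7 W/m².

970 W/m²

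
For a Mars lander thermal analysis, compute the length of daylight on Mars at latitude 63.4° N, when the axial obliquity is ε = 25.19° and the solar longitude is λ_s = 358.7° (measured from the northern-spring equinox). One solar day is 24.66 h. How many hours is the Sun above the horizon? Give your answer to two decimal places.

12.18 h

Solar declination: sin δ = sin ε · sin λ_s = sin 25.19° × sin 358.7° = -0.00966, so δ = -0.553°.
cos H₀ = −tan φ · tan δ = −tan(+63.4°) × tan(-0.553°) = 0.0193, so H₀ = 1.5515 rad = 88.90°.
Daylight = 2H₀/(2π) × 24.66 h = (1.5515/π) × 24.66 = 12.18 h.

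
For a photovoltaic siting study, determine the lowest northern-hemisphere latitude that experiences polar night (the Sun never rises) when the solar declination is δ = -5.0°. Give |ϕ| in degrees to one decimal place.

|ϕ| = 85.0°

Polar night requires cos h₀ = −tan ϕ tan δ ≥ 1, i.e. tan ϕ tan δ ≤ −1.
The boundary is |tan ϕ| · |tan δ| = 1, so |ϕ| = 90° − |δ| = 90° − 5.0° = 85.0° in the northern hemisphere.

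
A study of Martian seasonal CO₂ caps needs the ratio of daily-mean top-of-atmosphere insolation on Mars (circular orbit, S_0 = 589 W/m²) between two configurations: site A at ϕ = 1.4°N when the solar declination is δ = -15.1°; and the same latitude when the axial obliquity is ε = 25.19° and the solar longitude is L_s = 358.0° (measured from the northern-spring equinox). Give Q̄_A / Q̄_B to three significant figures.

— Configuration A (ϕ=+1.4°):
cos h₀ = −tan(+1.4°) tan(-15.100°) = 0.0066, h₀ = 1.5642 rad.
Bracket: h₀ sin ϕ sin δ + cos ϕ cos δ sin h₀ = 1.5642×0.02443×-0.26050 + 0.99970×0.96547×0.99998 = -0.009955 + 0.965161 = 0.955206.
Q̄ = (S_0/π) × [bracket] = (589/π) × 0.955206 = 179.09 W/m².
— Configuration B (ϕ=+1.4°):
Solar declination: sin δ = sin ε · sin L_s = sin 25.19° × sin 358.0° = -0.01485, so δ = -0.851°.
cos h₀ = −tan(+1.4°) tan(-0.851°) = 0.0004, h₀ = 1.5704 rad.
Bracket: h₀ sin ϕ sin δ + cos ϕ cos δ sin h₀ = 1.5704×0.02443×-0.01485 + 0.99970×0.99989×1.00000 = -0.000570 + 0.999590 = 0.999020.
Q̄ = (S_0/π) × [bracket] = (589/π) × 0.999020 = 187.30 W/m².
Ratio Q̄_A / Q̄_B = 179.09 / 187.30 = 0.9562.

Q̄_A / Q̄_B ≈ 0.956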